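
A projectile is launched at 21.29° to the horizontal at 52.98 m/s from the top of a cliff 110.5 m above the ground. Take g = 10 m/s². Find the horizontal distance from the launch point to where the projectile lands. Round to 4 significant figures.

345.7 m

Components: v_x = 52.98 cos 21.29° = 49.364 m/s, v_y = 52.98 sin 21.29° = 19.236 m/s.
Vertical: 0 = 110.5 + 19.236 t − ½(10) t² ⇒ 5.000 t² − 19.236 t − 110.5 = 0.
t = [19.236 + √(370.02 + 2210.0)] / 10.00 = 7.0030 s.
Horizontal: R = v_x · t = 49.364 × 7.0030 = 345.7 m.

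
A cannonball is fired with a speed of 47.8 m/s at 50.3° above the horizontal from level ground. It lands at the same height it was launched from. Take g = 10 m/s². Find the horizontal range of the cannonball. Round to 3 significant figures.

225 m

Components: v_x = 47.8 cos 50.3° = 30.53 m/s, v_y = 47.8 sin 50.3° = 36.78 m/s.
Time of flight (same landing height): t = 2 v_y / g = 2 × 36.78 / 10 = 7.356 s.
Range: R = v_x · t = 30.53 × 7.356 = 225 m.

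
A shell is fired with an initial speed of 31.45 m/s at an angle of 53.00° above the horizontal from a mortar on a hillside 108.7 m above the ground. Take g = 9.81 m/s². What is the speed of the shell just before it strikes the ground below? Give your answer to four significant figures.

v_x = 31.45 cos 53.00° = 18.927 m/s is unchanged throughout.
For the vertical component, v_y² = v_y0² + 2 g h = (25.117)² + 2×9.81×108.7 = 2763.6, so |v_y| = 52.570 m/s.
Impact speed = √(v_x² + v_y²) = √(358.23 + 2763.6) = 55.87 m/s.

55.87 m/s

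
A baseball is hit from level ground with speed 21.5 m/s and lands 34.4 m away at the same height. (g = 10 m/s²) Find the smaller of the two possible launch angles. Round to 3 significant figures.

Level-ground range: R = v₀² sin(2θ)/g ⇒ sin 2θ = R g / v₀² = 34.4×10/21.5² = 0.7442.
2θ = arcsin(0.7442) = 48.09° or 180° − 48.09° = 131.91°.
So θ = 24.0° or θ = 66.0°.

24.0°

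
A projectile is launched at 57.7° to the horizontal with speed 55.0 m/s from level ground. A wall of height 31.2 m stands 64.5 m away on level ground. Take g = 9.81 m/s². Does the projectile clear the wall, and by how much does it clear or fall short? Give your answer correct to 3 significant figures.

Yes — it clears the wall by 47.2 m.

v_x = 55.0 cos 57.7° = 29.39 m/s; v_y0 = 55.0 sin 57.7° = 46.49 m/s.
Time to reach the wall: t = 64.5 / 29.39 = 2.195 s.
Height at that point: y = 46.49×2.195 − 4.905×2.195² = 78.41 m.
That is 78.41 − 31.2 = 47.2 m above the top of the wall, so the projectile clears it.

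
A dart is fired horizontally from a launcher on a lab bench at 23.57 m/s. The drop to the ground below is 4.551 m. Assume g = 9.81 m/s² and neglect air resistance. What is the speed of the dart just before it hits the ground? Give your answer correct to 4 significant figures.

25.39 m/s

Fall time: t = √(2 × 4.551 / 9.81) = 0.96324 s.
At impact: v_x = 23.57 m/s (unchanged), v_y = g t = 9.81 × 0.96324 = 9.4494 m/s.
Speed = √(v_x² + v_y²) = √(555.54 + 89.291) = 25.39 m/s.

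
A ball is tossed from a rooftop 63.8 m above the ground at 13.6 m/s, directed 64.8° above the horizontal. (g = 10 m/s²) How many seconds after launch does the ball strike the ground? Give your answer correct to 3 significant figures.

5.01 s

Vertical component: v_y = 13.6 sin 64.8° = 12.31 m/s.
Taking up as positive with launch at y = 63.8 m, landing at y = 0: 0 = 63.8 + 12.31 t − ½(10) t².
Solving 5.000 t² − 12.31 t − 63.8 = 0 gives t = [12.31 + √(12.31² + 4·5.000·63.8)] / 10.00 = 5.01 s.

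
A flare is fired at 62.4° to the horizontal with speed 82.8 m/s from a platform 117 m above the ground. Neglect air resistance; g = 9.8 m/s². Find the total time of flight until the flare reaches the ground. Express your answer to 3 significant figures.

16.4 s

Vertical component: v_y = 82.8 sin 62.4° = 73.38 m/s.
Taking up as positive with launch at y = 117 m, landing at y = 0: 0 = 117 + 73.38 t − ½(9.8) t².
Solving 4.900 t² − 73.38 t − 117 = 0 gives t = [73.38 + √(73.38² + 4·4.900·117)] / 9.800 = 16.4 s.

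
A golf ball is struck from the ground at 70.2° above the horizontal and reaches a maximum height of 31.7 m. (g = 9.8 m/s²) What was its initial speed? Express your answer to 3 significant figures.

At maximum height v_y = 0, so (v₀ sin θ)² = 2 g H.
v₀ sin 70.2° = √(2 × 9.8 × 31.7) = 24.93 m/s.
v₀ = 24.93 / sin 70.2° = 24.93 / 0.9409 = 26.5 m/s.

26.5 m/s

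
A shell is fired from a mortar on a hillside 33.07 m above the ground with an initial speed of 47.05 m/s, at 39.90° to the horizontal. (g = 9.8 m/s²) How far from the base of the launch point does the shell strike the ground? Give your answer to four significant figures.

Components: v_x = 47.05 cos 39.90° = 36.095 m/s, v_y = 47.05 sin 39.90° = 30.180 m/s.
Vertical: 0 = 33.07 + 30.180 t − ½(9.8) t² ⇒ 4.900 t² − 30.180 t − 33.07 = 0.
t = [30.180 + √(910.83 + 648.17)] / 9.800 = 7.1086 s.
Horizontal: R = v_x · t = 36.095 × 7.1086 = 256.6 m.

256.6 m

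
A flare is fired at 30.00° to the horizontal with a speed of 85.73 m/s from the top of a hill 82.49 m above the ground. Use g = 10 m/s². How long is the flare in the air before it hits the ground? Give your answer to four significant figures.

10.19 s

Vertical component: v_y = 85.73 sin 30.00° = 42.865 m/s.
Taking up as positive with launch at y = 82.49 m, landing at y = 0: 0 = 82.49 + 42.865 t − ½(10) t².
Solving 5.000 t² − 42.865 t − 82.49 = 0 gives t = [42.865 + √(42.865² + 4·5.000·82.49)] / 10.00 = 10.19 s.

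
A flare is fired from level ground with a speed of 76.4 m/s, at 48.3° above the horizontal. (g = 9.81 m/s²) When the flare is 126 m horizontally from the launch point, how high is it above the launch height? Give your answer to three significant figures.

111 m

v_x = 76.4 cos 48.3° = 50.82 m/s, v_y0 = 76.4 sin 48.3° = 57.04 m/s.
Time to reach x = 126 m: t = x / v_x = 126 / 50.82 = 2.479 s.
y = v_y0 t − ½ g t² = 57.04×2.479 − 4.905×2.479² = 111 m.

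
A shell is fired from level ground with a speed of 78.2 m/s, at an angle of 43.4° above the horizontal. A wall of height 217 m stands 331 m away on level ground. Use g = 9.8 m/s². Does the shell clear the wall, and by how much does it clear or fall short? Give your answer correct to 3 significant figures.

v_x = 78.2 cos 43.4° = 56.82 m/s; v_y0 = 78.2 sin 43.4° = 53.73 m/s.
Time to reach the wall: t = 331 / 56.82 = 5.825 s.
Height at that point: y = 53.73×5.825 − 4.900×5.825² = 146.7 m.
That is 217 − 146.7 = 70.3 m below the top of the wall, so the shell does not clear it.

No — it falls 70.3 m short of clearing the wall.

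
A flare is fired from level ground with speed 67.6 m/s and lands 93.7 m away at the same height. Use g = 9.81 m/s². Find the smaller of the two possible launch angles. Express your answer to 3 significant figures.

Level-ground range: R = v₀² sin(2θ)/g ⇒ sin 2θ = R g / v₀² = 93.7×9.81/67.6² = 0.2011.
2θ = arcsin(0.2011) = 11.60° or 180° − 11.60° = 168.40°.
So θ = 5.80° or θ = 84.2°.

5.80°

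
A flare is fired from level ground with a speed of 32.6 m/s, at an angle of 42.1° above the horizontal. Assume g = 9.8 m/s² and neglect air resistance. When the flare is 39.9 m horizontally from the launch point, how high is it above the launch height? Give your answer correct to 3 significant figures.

v_x = 32.6 cos 42.1° = 24.19 m/s, v_y0 = 32.6 sin 42.1° = 21.86 m/s.
Time to reach x = 39.9 m: t = x / v_x = 39.9 / 24.19 = 1.649 s.
y = v_y0 t − ½ g t² = 21.86×1.649 − 4.900×1.649² = 22.7 m.

22.7 m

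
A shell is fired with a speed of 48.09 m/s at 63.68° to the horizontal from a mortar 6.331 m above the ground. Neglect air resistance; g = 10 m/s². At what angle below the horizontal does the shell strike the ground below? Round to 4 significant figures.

64.42°

v_x = 48.09 cos 63.68° = 21.322 m/s.
At impact |v_y| = √(v_y0² + 2 g h) = √(43.105² + 2×10×6.331) = 44.550 m/s.
Angle below horizontal = arctan(|v_y| / v_x) = arctan(44.550 / 21.322) = 64.42°.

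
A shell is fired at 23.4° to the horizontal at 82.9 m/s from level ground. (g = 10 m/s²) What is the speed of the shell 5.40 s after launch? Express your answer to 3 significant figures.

78.9 m/s

v_x = 82.9 cos 23.4° = 76.08 m/s (constant).
v_y(t) = 82.9 sin 23.4° − g t = 32.92 − 10 × 5.40 = -21.08 m/s.
Speed = √(v_x² + v_y²) = √(5788 + 444.4) = 78.9 m/s.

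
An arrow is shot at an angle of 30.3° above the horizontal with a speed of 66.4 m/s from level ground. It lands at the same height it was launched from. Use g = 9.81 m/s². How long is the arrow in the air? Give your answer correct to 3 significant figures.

6.83 s

Vertical component: v_y = 66.4 sin 30.3° = 33.50 m/s.
For a projectile landing at launch height, time of flight is t = 2 v_y / g = 2 × 33.50 / 9.81 = 6.83 s.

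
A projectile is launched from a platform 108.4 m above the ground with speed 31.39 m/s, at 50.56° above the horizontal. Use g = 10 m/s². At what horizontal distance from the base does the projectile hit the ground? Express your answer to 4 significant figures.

153.0 m

Components: v_x = 31.39 cos 50.56° = 19.941 m/s, v_y = 31.39 sin 50.56° = 24.242 m/s.
Vertical: 0 = 108.4 + 24.242 t − ½(10) t² ⇒ 5.000 t² − 24.242 t − 108.4 = 0.
t = [24.242 + √(587.67 + 2168.0)] / 10.00 = 7.6736 s.
Horizontal: R = v_x · t = 19.941 × 7.6736 = 153.0 m.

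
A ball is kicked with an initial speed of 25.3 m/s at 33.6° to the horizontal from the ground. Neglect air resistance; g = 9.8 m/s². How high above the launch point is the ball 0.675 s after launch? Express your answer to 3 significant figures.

v_y0 = 25.3 sin 33.6° = 14.00 m/s.
y(t) = v_y0 t − ½ g t² = 14.00×0.675 − 4.900×0.675² = 7.22 m.

7.22 m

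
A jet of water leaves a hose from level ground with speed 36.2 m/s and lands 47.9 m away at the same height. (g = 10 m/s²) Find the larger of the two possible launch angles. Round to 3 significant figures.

Level-ground range: R = v₀² sin(2θ)/g ⇒ sin 2θ = R g / v₀² = 47.9×10/36.2² = 0.3655.
2θ = arcsin(0.3655) = 21.44° or 180° − 21.44° = 158.56°.
So θ = 10.7° or θ = 79.3°.

79.3°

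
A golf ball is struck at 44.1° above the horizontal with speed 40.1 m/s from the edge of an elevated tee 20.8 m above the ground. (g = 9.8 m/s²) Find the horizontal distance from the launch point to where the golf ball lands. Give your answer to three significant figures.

183 m

Components: v_x = 40.1 cos 44.1° = 28.80 m/s, v_y = 40.1 sin 44.1° = 27.91 m/s.
Vertical: 0 = 20.8 + 27.91 t − ½(9.8) t² ⇒ 4.900 t² − 27.91 t − 20.8 = 0.
t = [27.91 + √(779.0 + 407.7)] / 9.800 = 6.363 s.
Horizontal: R = v_x · t = 28.80 × 6.363 = 183 m.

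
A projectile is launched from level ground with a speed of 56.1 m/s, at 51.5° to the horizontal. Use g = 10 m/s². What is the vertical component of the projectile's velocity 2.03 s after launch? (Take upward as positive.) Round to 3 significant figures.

23.6 m/s

Initial vertical component: v_y0 = 56.1 sin 51.5° = 43.90 m/s.
v_y(t) = v_y0 − g t = 43.90 − 10 × 2.03 = 23.6 m/s.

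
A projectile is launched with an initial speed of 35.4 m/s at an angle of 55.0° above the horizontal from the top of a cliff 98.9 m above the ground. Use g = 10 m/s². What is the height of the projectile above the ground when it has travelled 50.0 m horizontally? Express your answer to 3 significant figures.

v_x = 35.4 cos 55.0° = 20.30 m/s, v_y0 = 35.4 sin 55.0° = 29.00 m/s.
Time to reach x = 50.0 m: t = x / v_x = 50.0 / 20.30 = 2.463 s.
y = 98.9 + v_y0 t − ½ g t² = 98.9 + 29.00×2.463 − 5.000×2.463² = 140 m.

140 m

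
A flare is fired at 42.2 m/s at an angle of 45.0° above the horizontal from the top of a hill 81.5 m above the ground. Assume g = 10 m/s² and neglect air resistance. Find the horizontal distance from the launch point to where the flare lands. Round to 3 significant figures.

239 m

Components: v_x = 42.2 cos 45.0° = 29.84 m/s, v_y = 42.2 sin 45.0° = 29.84 m/s.
Vertical: 0 = 81.5 + 29.84 t − ½(10) t² ⇒ 5.000 t² − 29.84 t − 81.5 = 0.
t = [29.84 + √(890.4 + 1630)] / 10.00 = 8.004 s.
Horizontal: R = v_x · t = 29.84 × 8.004 = 239 m.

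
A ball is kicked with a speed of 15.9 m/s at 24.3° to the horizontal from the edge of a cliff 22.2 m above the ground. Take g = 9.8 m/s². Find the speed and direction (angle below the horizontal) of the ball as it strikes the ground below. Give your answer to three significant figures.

26.2 m/s at 56.5° below the horizontal

v_x = 15.9 cos 24.3° = 14.49 m/s (constant).
|v_y| at impact = √((6.543)² + 2×9.8×22.2) = 21.86 m/s.
Speed = √(14.49² + 21.86²) = 26.2 m/s; angle = arctan(21.86/14.49) = 56.5° below horizontal.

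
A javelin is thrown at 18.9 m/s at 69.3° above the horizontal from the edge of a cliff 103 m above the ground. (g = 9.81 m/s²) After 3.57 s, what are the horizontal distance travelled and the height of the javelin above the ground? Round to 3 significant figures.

v_x = 18.9 cos 69.3° = 6.681 m/s; v_y0 = 18.9 sin 69.3° = 17.68 m/s.
x = v_x t = 6.681 × 3.57 = 23.9 m.
y = 103 + v_y0 t − ½ g t² = 104 m.

x = 23.9 m, y = 104 m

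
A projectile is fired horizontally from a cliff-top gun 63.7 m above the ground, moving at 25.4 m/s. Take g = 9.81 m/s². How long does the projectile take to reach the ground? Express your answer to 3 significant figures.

3.60 s

The horizontal speed doesn't affect the fall. With v_y0 = 0, h = ½ g t².
t = √(2 × 63.7 / 9.81) = √12.99 = 3.60 s.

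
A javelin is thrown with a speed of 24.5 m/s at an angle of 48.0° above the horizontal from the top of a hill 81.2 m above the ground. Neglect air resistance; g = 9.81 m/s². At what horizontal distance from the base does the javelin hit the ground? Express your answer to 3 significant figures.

104 m

Components: v_x = 24.5 cos 48.0° = 16.39 m/s, v_y = 24.5 sin 48.0° = 18.21 m/s.
Vertical: 0 = 81.2 + 18.21 t − ½(9.81) t² ⇒ 4.905 t² − 18.21 t − 81.2 = 0.
t = [18.21 + √(331.6 + 1593)] / 9.810 = 6.328 s.
Horizontal: R = v_x · t = 16.39 × 6.328 = 104 m.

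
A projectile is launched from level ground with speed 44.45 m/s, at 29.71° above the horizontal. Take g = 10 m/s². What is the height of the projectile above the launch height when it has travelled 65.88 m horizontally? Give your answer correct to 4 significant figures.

v_x = 44.45 cos 29.71° = 38.607 m/s, v_y0 = 44.45 sin 29.71° = 22.030 m/s.
Time to reach x = 65.88 m: t = x / v_x = 65.88 / 38.607 = 1.7064 s.
y = v_y0 t − ½ g t² = 22.030×1.7064 − 5.000×1.7064² = 23.03 m.

23.03 m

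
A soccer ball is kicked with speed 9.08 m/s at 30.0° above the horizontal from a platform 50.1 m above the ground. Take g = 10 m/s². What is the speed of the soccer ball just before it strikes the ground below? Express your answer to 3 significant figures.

v_x = 9.08 cos 30.0° = 7.864 m/s is unchanged throughout.
For the vertical component, v_y² = v_y0² + 2 g h = (4.540)² + 2×10×50.1 = 1023, so |v_y| = 31.98 m/s.
Impact speed = √(v_x² + v_y²) = √(61.84 + 1023) = 32.9 m/s.

32.9 m/s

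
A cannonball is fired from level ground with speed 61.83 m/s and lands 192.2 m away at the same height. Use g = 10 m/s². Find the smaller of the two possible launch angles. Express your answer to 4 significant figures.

15.09°

Level-ground range: R = v₀² sin(2θ)/g ⇒ sin 2θ = R g / v₀² = 192.2×10/61.83² = 0.5028.
2θ = arcsin(0.5028) = 30.185° or 180° − 30.185° = 149.815°.
So θ = 15.09° or θ = 74.91°.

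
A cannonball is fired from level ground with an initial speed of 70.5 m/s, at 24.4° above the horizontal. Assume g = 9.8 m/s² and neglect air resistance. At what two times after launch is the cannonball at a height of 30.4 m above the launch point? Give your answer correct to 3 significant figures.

v_y0 = 70.5 sin 24.4° = 29.12 m/s.
Set y = v_y0 t − ½ g t² = 30.4: 4.900 t² − 29.12 t + 30.4 = 0.
t = [29.12 ± √(848.0 − 595.8)] / 9.8 = (29.12 ± 15.88) / 9.8, giving t = 1.35 s or t = 4.59 s.
So the cannonball is at 30.4 m at t = 1.35 s (rising) and t = 4.59 s (falling).

1.35 s and 4.59 s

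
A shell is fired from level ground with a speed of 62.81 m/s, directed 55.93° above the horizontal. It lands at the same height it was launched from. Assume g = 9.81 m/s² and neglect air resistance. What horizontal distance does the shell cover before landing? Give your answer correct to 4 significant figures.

Components: v_x = 62.81 cos 55.93° = 35.186 m/s, v_y = 62.81 sin 55.93° = 52.029 m/s.
Time of flight (same landing height): t = 2 v_y / g = 2 × 52.029 / 9.81 = 10.607 s.
Range: R = v_x · t = 35.186 × 10.607 = 373.2 m.

373.2 m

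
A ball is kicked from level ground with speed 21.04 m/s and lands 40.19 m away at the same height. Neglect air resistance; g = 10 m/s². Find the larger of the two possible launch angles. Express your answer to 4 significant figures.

57.39°

Level-ground range: R = v₀² sin(2θ)/g ⇒ sin 2θ = R g / v₀² = 40.19×10/21.04² = 0.9079.
2θ = arcsin(0.9079) = 65.217° or 180° − 65.217° = 114.783°.
So θ = 32.61° or θ = 57.39°.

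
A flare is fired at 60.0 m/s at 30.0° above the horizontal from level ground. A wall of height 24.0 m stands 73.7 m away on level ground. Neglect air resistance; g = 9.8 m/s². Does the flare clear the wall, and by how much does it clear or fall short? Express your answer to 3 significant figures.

Yes — it clears the wall by 8.69 m.

v_x = 60.0 cos 30.0° = 51.96 m/s; v_y0 = 60.0 sin 30.0° = 30.00 m/s.
Time to reach the wall: t = 73.7 / 51.96 = 1.418 s.
Height at that point: y = 30.00×1.418 − 4.900×1.418² = 32.69 m.
That is 32.69 − 24.0 = 8.69 m above the top of the wall, so the flare clears it.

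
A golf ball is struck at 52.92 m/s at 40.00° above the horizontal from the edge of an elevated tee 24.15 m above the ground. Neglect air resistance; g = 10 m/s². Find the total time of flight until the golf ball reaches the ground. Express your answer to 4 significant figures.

7.451 s

Vertical component: v_y = 52.92 sin 40.00° = 34.016 m/s.
Taking up as positive with launch at y = 24.15 m, landing at y = 0: 0 = 24.15 + 34.016 t − ½(10) t².
Solving 5.000 t² − 34.016 t − 24.15 = 0 gives t = [34.016 + √(34.016² + 4·5.000·24.15)] / 10.00 = 7.451 s.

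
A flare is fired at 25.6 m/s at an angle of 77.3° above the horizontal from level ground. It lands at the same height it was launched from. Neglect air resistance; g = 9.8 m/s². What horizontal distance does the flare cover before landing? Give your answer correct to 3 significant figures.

28.7 m

Components: v_x = 25.6 cos 77.3° = 5.628 m/s, v_y = 25.6 sin 77.3° = 24.97 m/s.
Time of flight (same landing height): t = 2 v_y / g = 2 × 24.97 / 9.8 = 5.096 s.
Range: R = v_x · t = 5.628 × 5.096 = 28.7 m.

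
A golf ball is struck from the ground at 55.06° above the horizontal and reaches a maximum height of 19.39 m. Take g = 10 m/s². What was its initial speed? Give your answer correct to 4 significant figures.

At maximum height v_y = 0, so (v₀ sin θ)² = 2 g H.
v₀ sin 55.06° = √(2 × 10 × 19.39) = 19.693 m/s.
v₀ = 19.693 / sin 55.06° = 19.693 / 0.8198 = 24.02 m/s.

24.02 m/s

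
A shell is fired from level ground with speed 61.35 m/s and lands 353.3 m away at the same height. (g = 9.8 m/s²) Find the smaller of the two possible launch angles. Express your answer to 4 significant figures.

Level-ground range: R = v₀² sin(2θ)/g ⇒ sin 2θ = R g / v₀² = 353.3×9.8/61.35² = 0.9199.
2θ = arcsin(0.9199) = 66.911° or 180° − 66.911° = 113.089°.
So θ = 33.46° or θ = 56.54°.

33.46°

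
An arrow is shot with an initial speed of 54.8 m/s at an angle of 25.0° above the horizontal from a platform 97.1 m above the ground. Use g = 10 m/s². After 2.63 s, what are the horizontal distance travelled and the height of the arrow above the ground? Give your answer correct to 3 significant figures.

x = 131 m, y = 123 m

v_x = 54.8 cos 25.0° = 49.67 m/s; v_y0 = 54.8 sin 25.0° = 23.16 m/s.
x = v_x t = 49.67 × 2.63 = 131 m.
y = 97.1 + v_y0 t − ½ g t² = 123 m.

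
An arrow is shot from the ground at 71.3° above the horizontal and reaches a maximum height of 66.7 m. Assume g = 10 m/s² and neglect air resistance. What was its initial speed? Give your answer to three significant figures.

38.6 m/s

At maximum height v_y = 0, so (v₀ sin θ)² = 2 g H.
v₀ sin 71.3° = √(2 × 10 × 66.7) = 36.52 m/s.
v₀ = 36.52 / sin 71.3° = 36.52 / 0.9472 = 38.6 m/s.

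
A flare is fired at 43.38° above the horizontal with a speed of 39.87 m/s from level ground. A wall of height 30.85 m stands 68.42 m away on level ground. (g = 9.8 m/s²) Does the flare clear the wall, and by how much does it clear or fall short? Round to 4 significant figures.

v_x = 39.87 cos 43.38° = 28.978 m/s; v_y0 = 39.87 sin 43.38° = 27.384 m/s.
Time to reach the wall: t = 68.42 / 28.978 = 2.3611 s.
Height at that point: y = 27.384×2.3611 − 4.900×2.3611² = 37.340 m.
That is 37.340 − 30.85 = 6.490 m above the top of the wall, so the flare clears it.

Yes — it clears the wall by 6.490 m.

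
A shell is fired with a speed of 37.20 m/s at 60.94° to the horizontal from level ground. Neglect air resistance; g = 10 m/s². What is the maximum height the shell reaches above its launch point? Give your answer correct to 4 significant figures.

Vertical component of launch velocity: v_y = 37.20 sin 60.94° = 32.517 m/s.
At the highest point the vertical velocity is zero, so v_y² = 2 g h_max.
h_max = (32.517)² / (2 × 10) = 1057.4 / 20.00 = 52.87 m.

52.87 m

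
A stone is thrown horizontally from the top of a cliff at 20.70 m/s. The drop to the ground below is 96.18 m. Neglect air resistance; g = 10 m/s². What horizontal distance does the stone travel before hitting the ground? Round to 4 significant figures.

Initial vertical velocity is zero, so the fall time comes from h = ½ g t²: t = √(2 × 96.18 / 10) = 4.3859 s.
Horizontal motion is uniform at 20.70 m/s, so x = 20.70 × 4.3859 = 90.79 m.

90.79 m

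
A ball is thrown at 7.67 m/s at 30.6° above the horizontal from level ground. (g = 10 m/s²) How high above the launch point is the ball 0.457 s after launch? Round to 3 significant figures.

0.740 m

v_y0 = 7.67 sin 30.6° = 3.904 m/s.
y(t) = v_y0 t − ½ g t² = 3.904×0.457 − 5.000×0.457² = 0.740 m.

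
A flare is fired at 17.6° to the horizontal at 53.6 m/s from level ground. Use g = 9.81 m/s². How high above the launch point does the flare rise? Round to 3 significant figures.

13.4 m

Vertical component of launch velocity: v_y = 53.6 sin 17.6° = 16.21 m/s.
At the highest point the vertical velocity is zero, so v_y² = 2 g h_max.
h_max = (16.21)² / (2 × 9.81) = 262.8 / 19.62 = 13.4 m.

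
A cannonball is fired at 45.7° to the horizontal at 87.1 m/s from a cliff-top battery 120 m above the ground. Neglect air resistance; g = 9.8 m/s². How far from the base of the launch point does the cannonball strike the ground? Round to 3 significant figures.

877 m

Components: v_x = 87.1 cos 45.7° = 60.83 m/s, v_y = 87.1 sin 45.7° = 62.34 m/s.
Vertical: 0 = 120 + 62.34 t − ½(9.8) t² ⇒ 4.900 t² − 62.34 t − 120 = 0.
t = [62.34 + √(3886 + 2352)] / 9.800 = 14.42 s.
Horizontal: R = v_x · t = 60.83 × 14.42 = 877 m.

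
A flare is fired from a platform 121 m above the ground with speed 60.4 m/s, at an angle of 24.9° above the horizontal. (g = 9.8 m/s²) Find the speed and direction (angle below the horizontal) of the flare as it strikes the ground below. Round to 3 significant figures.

77.6 m/s at 45.1° below the horizontal

v_x = 60.4 cos 24.9° = 54.79 m/s (constant).
|v_y| at impact = √((25.43)² + 2×9.8×121) = 54.94 m/s.
Speed = √(54.79² + 54.94²) = 77.6 m/s; angle = arctan(54.94/54.79) = 45.1° below horizontal.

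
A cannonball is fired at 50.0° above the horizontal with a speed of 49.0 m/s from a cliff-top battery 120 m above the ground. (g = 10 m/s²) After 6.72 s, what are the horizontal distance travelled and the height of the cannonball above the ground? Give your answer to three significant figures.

x = 212 m, y = 146 m

v_x = 49.0 cos 50.0° = 31.50 m/s; v_y0 = 49.0 sin 50.0° = 37.54 m/s.
x = v_x t = 31.50 × 6.72 = 212 m.
y = 120 + v_y0 t − ½ g t² = 146 m.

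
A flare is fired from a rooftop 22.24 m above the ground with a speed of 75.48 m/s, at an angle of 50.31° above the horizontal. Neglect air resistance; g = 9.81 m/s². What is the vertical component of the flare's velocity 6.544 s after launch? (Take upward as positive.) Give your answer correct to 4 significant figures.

Initial vertical component: v_y0 = 75.48 sin 50.31° = 58.083 m/s.
v_y(t) = v_y0 − g t = 58.083 − 9.81 × 6.544 = -6.114 m/s.

-6.114 m/s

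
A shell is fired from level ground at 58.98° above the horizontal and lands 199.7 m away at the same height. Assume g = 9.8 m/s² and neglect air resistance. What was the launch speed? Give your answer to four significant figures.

47.07 m/s

On level ground, R = v₀² sin(2θ) / g, so v₀ = √(R g / sin 2θ).
sin(2 × 58.98°) = 0.8833.
v₀ = √(199.7 × 9.8 / 0.8833) = √2215.6 = 47.07 m/s.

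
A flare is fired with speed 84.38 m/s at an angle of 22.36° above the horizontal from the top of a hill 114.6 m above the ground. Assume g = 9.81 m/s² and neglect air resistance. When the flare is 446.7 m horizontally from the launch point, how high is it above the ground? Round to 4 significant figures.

137.6 m

v_x = 84.38 cos 22.36° = 78.036 m/s, v_y0 = 84.38 sin 22.36° = 32.100 m/s.
Time to reach x = 446.7 m: t = x / v_x = 446.7 / 78.036 = 5.7243 s.
y = 114.6 + v_y0 t − ½ g t² = 114.6 + 32.100×5.7243 − 4.905×5.7243² = 137.6 m.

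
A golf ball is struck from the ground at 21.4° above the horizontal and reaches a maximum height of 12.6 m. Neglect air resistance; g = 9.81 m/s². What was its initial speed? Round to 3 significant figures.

43.1 m/s

At maximum height v_y = 0, so (v₀ sin θ)² = 2 g H.
v₀ sin 21.4° = √(2 × 9.81 × 12.6) = 15.72 m/s.
v₀ = 15.72 / sin 21.4° = 15.72 / 0.3649 = 43.1 m/s.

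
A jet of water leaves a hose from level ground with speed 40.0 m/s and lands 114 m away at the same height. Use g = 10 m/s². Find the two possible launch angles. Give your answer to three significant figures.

22.7° and 67.3°

Level-ground range: R = v₀² sin(2θ)/g ⇒ sin 2θ = R g / v₀² = 114×10/40.0² = 0.7125.
2θ = arcsin(0.7125) = 45.44° or 180° − 45.44° = 134.56°.
So θ = 22.7° or θ = 67.3°.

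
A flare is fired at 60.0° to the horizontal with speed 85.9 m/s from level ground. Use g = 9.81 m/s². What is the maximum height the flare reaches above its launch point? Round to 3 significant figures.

Vertical component of launch velocity: v_y = 85.9 sin 60.0° = 74.39 m/s.
At the highest point the vertical velocity is zero, so v_y² = 2 g h_max.
h_max = (74.39)² / (2 × 9.81) = 5534 / 19.62 = 282 m.

282 m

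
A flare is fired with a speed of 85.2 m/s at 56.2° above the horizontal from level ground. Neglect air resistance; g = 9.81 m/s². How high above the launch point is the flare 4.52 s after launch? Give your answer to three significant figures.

v_y0 = 85.2 sin 56.2° = 70.80 m/s.
y(t) = v_y0 t − ½ g t² = 70.80×4.52 − 4.905×4.52² = 220 m.

220 m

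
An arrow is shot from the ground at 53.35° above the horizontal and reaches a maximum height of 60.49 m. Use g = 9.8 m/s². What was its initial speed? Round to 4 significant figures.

At maximum height v_y = 0, so (v₀ sin θ)² = 2 g H.
v₀ sin 53.35° = √(2 × 9.8 × 60.49) = 34.433 m/s.
v₀ = 34.433 / sin 53.35° = 34.433 / 0.8023 = 42.92 m/s.

42.92 m/s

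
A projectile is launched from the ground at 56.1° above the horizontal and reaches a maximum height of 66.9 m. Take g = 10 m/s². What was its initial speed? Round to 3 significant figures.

44.1 m/s

At maximum height v_y = 0, so (v₀ sin θ)² = 2 g H.
v₀ sin 56.1° = √(2 × 10 × 66.9) = 36.58 m/s.
v₀ = 36.58 / sin 56.1° = 36.58 / 0.8300 = 44.1 m/s.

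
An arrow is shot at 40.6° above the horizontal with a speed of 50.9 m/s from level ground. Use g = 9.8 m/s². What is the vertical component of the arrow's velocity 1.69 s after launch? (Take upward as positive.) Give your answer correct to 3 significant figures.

Initial vertical component: v_y0 = 50.9 sin 40.6° = 33.12 m/s.
v_y(t) = v_y0 − g t = 33.12 − 9.8 × 1.69 = 16.6 m/s.

16.6 m/s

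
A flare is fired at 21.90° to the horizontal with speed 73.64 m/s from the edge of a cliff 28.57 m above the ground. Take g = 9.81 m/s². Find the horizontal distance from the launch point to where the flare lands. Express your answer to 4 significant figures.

443.9 m

Components: v_x = 73.64 cos 21.90° = 68.326 m/s, v_y = 73.64 sin 21.90° = 27.467 m/s.
Vertical: 0 = 28.57 + 27.467 t − ½(9.81) t² ⇒ 4.905 t² − 27.467 t − 28.57 = 0.
t = [27.467 + √(754.44 + 560.54)] / 9.810 = 6.4964 s.
Horizontal: R = v_x · t = 68.326 × 6.4964 = 443.9 m.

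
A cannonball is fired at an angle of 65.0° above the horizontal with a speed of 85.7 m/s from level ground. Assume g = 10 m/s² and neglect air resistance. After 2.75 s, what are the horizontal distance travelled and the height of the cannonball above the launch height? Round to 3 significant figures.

v_x = 85.7 cos 65.0° = 36.22 m/s; v_y0 = 85.7 sin 65.0° = 77.67 m/s.
x = v_x t = 36.22 × 2.75 = 99.6 m.
y = v_y0 t − ½ g t² = 77.67×2.75 − 5.000×2.75² = 176 m.

x = 99.6 m, y = 176 m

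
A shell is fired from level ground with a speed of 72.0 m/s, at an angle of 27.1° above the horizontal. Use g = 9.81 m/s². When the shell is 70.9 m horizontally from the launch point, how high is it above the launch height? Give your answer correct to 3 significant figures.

v_x = 72.0 cos 27.1° = 64.10 m/s, v_y0 = 72.0 sin 27.1° = 32.80 m/s.
Time to reach x = 70.9 m: t = x / v_x = 70.9 / 64.10 = 1.106 s.
y = v_y0 t − ½ g t² = 32.80×1.106 − 4.905×1.106² = 30.3 m.

30.3 m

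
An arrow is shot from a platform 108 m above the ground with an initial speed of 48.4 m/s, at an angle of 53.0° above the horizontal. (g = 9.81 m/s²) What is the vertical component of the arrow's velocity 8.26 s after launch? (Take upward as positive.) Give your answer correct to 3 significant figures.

Initial vertical component: v_y0 = 48.4 sin 53.0° = 38.65 m/s.
v_y(t) = v_y0 − g t = 38.65 − 9.81 × 8.26 = -42.4 m/s.

-42.4 m/s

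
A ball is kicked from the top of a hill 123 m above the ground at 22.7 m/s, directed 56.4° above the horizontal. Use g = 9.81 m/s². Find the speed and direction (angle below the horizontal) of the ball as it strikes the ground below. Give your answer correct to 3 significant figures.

v_x = 22.7 cos 56.4° = 12.56 m/s (constant).
|v_y| at impact = √((18.91)² + 2×9.81×123) = 52.64 m/s.
Speed = √(12.56² + 52.64²) = 54.1 m/s; angle = arctan(52.64/12.56) = 76.6° below horizontal.

54.1 m/s at 76.6° below the horizontal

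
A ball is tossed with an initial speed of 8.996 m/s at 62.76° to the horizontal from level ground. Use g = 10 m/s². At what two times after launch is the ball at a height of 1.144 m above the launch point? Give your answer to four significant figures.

v_y0 = 8.996 sin 62.76° = 7.9983 m/s.
Set y = v_y0 t − ½ g t² = 1.144: 5.000 t² − 7.9983 t + 1.144 = 0.
t = [7.9983 ± √(63.973 − 22.880)] / 10 = (7.9983 ± 6.4104) / 10, giving t = 0.1588 s or t = 1.441 s.
So the ball is at 1.144 m at t = 0.1588 s (rising) and t = 1.441 s (falling).

0.1588 s and 1.441 s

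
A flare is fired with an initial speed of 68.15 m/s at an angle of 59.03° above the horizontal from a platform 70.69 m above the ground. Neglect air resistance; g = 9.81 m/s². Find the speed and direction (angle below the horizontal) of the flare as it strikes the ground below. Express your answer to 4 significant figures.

v_x = 68.15 cos 59.03° = 35.069 m/s (constant).
|v_y| at impact = √((58.434)² + 2×9.81×70.69) = 69.293 m/s.
Speed = √(35.069² + 69.293²) = 77.66 m/s; angle = arctan(69.293/35.069) = 63.16° below horizontal.

77.66 m/s at 63.16° below the horizontal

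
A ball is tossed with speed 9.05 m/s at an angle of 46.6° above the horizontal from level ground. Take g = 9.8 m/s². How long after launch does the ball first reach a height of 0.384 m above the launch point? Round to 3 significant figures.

v_y0 = 9.05 sin 46.6° = 6.576 m/s.
Set y = v_y0 t − ½ g t² = 0.384: 4.900 t² − 6.576 t + 0.384 = 0.
t = [6.576 ± √(43.24 − 7.526)] / 9.8 = (6.576 ± 5.976) / 9.8, giving t = 0.0612 s or t = 1.28 s.
The ball is on the way up at the first time, so t = 0.0612 s.

0.0612 s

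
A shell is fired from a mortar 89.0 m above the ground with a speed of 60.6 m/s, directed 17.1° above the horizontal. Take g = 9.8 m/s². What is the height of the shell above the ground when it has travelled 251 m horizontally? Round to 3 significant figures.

74.2 m

v_x = 60.6 cos 17.1° = 57.92 m/s, v_y0 = 60.6 sin 17.1° = 17.82 m/s.
Time to reach x = 251 m: t = x / v_x = 251 / 57.92 = 4.334 s.
y = 89.0 + v_y0 t − ½ g t² = 89.0 + 17.82×4.334 − 4.900×4.334² = 74.2 m.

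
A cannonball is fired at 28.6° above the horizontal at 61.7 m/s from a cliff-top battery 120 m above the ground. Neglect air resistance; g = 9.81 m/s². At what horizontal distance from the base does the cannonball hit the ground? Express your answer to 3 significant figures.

Components: v_x = 61.7 cos 28.6° = 54.17 m/s, v_y = 61.7 sin 28.6° = 29.54 m/s.
Vertical: 0 = 120 + 29.54 t − ½(9.81) t² ⇒ 4.905 t² − 29.54 t − 120 = 0.
t = [29.54 + √(872.6 + 2354)] / 9.810 = 8.802 s.
Horizontal: R = v_x · t = 54.17 × 8.802 = 477 m.

477 m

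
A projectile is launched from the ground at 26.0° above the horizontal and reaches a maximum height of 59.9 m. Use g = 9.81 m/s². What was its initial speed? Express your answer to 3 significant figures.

78.2 m/s

At maximum height v_y = 0, so (v₀ sin θ)² = 2 g H.
v₀ sin 26.0° = √(2 × 9.81 × 59.9) = 34.28 m/s.
v₀ = 34.28 / sin 26.0° = 34.28 / 0.4384 = 78.2 m/s.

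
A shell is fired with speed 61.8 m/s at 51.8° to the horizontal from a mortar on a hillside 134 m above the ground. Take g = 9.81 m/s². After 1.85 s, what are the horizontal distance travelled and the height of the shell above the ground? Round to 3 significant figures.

x = 70.7 m, y = 207 m

v_x = 61.8 cos 51.8° = 38.22 m/s; v_y0 = 61.8 sin 51.8° = 48.57 m/s.
x = v_x t = 38.22 × 1.85 = 70.7 m.
y = 134 + v_y0 t − ½ g t² = 207 m.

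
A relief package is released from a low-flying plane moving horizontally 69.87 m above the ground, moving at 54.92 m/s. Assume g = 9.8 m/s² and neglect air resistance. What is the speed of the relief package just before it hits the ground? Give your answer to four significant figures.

Fall time: t = √(2 × 69.87 / 9.8) = 3.7761 s.
At impact: v_x = 54.92 m/s (unchanged), v_y = g t = 9.8 × 3.7761 = 37.006 m/s.
Speed = √(v_x² + v_y²) = √(3016.2 + 1369.4) = 66.22 m/s.

66.22 m/s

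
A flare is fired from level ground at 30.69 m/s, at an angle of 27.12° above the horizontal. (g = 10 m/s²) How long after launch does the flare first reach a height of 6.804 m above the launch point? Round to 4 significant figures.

0.6267 s

v_y0 = 30.69 sin 27.12° = 13.990 m/s.
Set y = v_y0 t − ½ g t² = 6.804: 5.000 t² − 13.990 t + 6.804 = 0.
t = [13.990 ± √(195.72 − 136.08)] / 10 = (13.990 ± 7.7227) / 10, giving t = 0.6267 s or t = 2.171 s.
The flare is on the way up at the first time, so t = 0.6267 s.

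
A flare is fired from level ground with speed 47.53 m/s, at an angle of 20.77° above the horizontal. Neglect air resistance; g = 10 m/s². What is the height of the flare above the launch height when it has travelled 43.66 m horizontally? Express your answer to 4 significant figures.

11.73 m

v_x = 47.53 cos 20.77° = 44.441 m/s, v_y0 = 47.53 sin 20.77° = 16.855 m/s.
Time to reach x = 43.66 m: t = x / v_x = 43.66 / 44.441 = 0.98243 s.
y = v_y0 t − ½ g t² = 16.855×0.98243 − 5.000×0.98243² = 11.73 m.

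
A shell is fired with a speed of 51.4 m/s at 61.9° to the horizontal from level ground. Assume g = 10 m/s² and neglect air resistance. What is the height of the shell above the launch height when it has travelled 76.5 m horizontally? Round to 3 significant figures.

v_x = 51.4 cos 61.9° = 24.21 m/s, v_y0 = 51.4 sin 61.9° = 45.34 m/s.
Time to reach x = 76.5 m: t = x / v_x = 76.5 / 24.21 = 3.160 s.
y = v_y0 t − ½ g t² = 45.34×3.160 − 5.000×3.160² = 93.3 m.

93.3 m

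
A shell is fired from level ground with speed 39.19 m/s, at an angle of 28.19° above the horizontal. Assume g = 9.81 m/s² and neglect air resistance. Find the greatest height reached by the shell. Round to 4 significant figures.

Vertical component of launch velocity: v_y = 39.19 sin 28.19° = 18.513 m/s.
At the highest point the vertical velocity is zero, so v_y² = 2 g h_max.
h_max = (18.513)² / (2 × 9.81) = 342.73 / 19.62 = 17.47 m.

17.47 m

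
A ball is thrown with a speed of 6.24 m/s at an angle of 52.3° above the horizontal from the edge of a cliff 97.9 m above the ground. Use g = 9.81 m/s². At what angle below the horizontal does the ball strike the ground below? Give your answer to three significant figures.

v_x = 6.24 cos 52.3° = 3.816 m/s.
At impact |v_y| = √(v_y0² + 2 g h) = √(4.937² + 2×9.81×97.9) = 44.10 m/s.
Angle below horizontal = arctan(|v_y| / v_x) = arctan(44.10 / 3.816) = 85.1°.

85.1°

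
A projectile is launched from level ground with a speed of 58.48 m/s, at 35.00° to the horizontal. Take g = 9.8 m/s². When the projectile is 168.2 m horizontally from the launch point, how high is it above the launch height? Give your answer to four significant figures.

57.37 m

v_x = 58.48 cos 35.00° = 47.904 m/s, v_y0 = 58.48 sin 35.00° = 33.543 m/s.
Time to reach x = 168.2 m: t = x / v_x = 168.2 / 47.904 = 3.5112 s.
y = v_y0 t − ½ g t² = 33.543×3.5112 − 4.900×3.5112² = 57.37 m.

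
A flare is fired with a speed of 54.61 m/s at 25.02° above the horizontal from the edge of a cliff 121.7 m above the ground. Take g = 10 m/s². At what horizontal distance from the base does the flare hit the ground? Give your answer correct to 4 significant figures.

383.9 m

Components: v_x = 54.61 cos 25.02° = 49.485 m/s, v_y = 54.61 sin 25.02° = 23.096 m/s.
Vertical: 0 = 121.7 + 23.096 t − ½(10) t² ⇒ 5.000 t² − 23.096 t − 121.7 = 0.
t = [23.096 + √(533.43 + 2434.0)] / 10.00 = 7.7570 s.
Horizontal: R = v_x · t = 49.485 × 7.7570 = 383.9 m.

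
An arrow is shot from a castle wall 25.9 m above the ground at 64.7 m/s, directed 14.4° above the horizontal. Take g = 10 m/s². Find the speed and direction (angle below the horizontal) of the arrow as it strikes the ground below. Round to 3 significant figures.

68.6 m/s at 24.0° below the horizontal

v_x = 64.7 cos 14.4° = 62.67 m/s (constant).
|v_y| at impact = √((16.09)² + 2×10×25.9) = 27.87 m/s.
Speed = √(62.67² + 27.87²) = 68.6 m/s; angle = arctan(27.87/62.67) = 24.0° below horizontal.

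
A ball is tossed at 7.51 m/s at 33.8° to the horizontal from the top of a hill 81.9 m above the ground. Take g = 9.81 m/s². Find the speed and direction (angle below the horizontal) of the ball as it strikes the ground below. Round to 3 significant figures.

v_x = 7.51 cos 33.8° = 6.241 m/s (constant).
|v_y| at impact = √((4.178)² + 2×9.81×81.9) = 40.30 m/s.
Speed = √(6.241² + 40.30²) = 40.8 m/s; angle = arctan(40.30/6.241) = 81.2° below horizontal.

40.8 m/s at 81.2° below the horizontal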